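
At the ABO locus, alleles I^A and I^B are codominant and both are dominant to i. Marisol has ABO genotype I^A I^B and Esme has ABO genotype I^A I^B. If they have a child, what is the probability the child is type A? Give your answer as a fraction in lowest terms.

ABO cross I^A I^B × I^A I^B → offspring phenotypes: 1/4 A, 1/4 B, 1/2 AB.
So P(type A) = 1/4.

1/4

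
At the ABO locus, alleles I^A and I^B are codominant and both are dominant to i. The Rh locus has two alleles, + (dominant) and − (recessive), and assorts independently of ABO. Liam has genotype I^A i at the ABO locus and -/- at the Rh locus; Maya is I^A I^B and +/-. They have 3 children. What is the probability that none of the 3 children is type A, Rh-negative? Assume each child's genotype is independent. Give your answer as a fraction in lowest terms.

27/64

ABO cross I^A i × I^A I^B → 1/2 A, 1/4 B, 1/4 AB.
Rh cross -/- × +/- → 1/2 Rh+, 1/2 Rh-; so P(type A, Rh-negative) = 1/2 × 1/2 = 1/4 per child.
P(not type A, Rh-negative) = 3/4 for one child; (3/4)^3 = 27/64.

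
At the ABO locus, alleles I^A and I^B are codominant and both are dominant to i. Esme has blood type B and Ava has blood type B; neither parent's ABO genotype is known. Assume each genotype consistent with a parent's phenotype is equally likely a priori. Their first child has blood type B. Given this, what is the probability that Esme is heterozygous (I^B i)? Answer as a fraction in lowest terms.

Possible genotypes: Esme ∈ {I^B I^B, I^B i}; Ava ∈ {I^B I^B, I^B i}.
Weight each parental genotype pair by prior × P(type-B child):
  I^B I^B × I^B I^B: posterior weight 4/15.
  I^B I^B × I^B i: posterior weight 4/15.
  I^B i × I^B I^B: posterior weight 4/15.
  I^B i × I^B i: posterior weight 1/5.
Sum the posterior weight over pairs where Esme is I^B i: 7/15.

7/15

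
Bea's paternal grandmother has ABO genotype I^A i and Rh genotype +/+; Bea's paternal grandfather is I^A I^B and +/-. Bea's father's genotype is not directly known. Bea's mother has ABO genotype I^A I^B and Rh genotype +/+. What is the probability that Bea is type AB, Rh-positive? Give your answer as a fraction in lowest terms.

Bea's father's ABO genotype from I^A i × I^A I^B: 1/4 I^A I^A, 1/4 I^A I^B, 1/4 I^A i, 1/4 I^B i.
Crossing each possibility with the mother I^A I^B and summing P(type AB): 1/4·1/2 + 1/4·1/2 + 1/4·1/4 + 1/4·1/4 = 3/8.
Similarly for Rh via the father's Rh distribution: P(Rh+) = 1.
Independent loci: 3/8 × 1 = 3/8.

3/8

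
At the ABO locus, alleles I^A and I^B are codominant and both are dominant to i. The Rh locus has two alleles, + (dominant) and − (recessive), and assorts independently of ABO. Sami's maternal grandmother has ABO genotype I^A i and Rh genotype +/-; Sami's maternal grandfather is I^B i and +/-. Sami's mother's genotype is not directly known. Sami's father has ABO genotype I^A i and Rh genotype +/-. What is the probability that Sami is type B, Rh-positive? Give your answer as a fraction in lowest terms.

Sami's mother's ABO genotype from I^A i × I^B i: 1/4 I^A I^B, 1/4 I^A i, 1/4 I^B i, 1/4 i i.
Crossing each possibility with the father I^A i and summing P(type B): 1/4·1/4 + 1/4·0 + 1/4·1/4 + 1/4·0 = 1/8.
Similarly for Rh via the mother's Rh distribution: P(Rh+) = 3/4.
Independent loci: 1/8 × 3/4 = 3/32.

3/32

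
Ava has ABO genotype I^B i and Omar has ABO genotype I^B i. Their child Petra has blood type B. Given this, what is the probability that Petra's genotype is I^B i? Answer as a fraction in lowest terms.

2/3

Cross I^B i × I^B i → 1/4 I^B I^B, 1/2 I^B i, 1/4 i i.
Type-B genotypes among offspring: I^B I^B (1/4), I^B i (1/2); total 3/4.
P(I^B i | type B) = (1/2) / (3/4) = 2/3.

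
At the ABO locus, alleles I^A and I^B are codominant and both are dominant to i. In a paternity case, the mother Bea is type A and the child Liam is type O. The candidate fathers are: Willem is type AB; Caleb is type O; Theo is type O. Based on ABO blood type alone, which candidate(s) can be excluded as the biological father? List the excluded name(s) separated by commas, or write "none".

A candidate is excluded only if no genotype consistent with his phenotype could produce a type O child with a type A mother.
Willem (type AB): no genotype consistent with that phenotype can produce a type-O child with a type-A mother.

Willem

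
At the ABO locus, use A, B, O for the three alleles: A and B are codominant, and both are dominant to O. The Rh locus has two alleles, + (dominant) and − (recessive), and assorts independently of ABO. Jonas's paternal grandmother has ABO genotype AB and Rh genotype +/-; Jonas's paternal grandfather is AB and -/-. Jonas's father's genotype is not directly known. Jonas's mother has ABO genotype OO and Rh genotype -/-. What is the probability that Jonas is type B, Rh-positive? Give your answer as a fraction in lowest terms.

1/8

Jonas's father's ABO genotype from AB × AB: 1/4 AA, 1/2 AB, 1/4 BB.
Crossing each possibility with the mother OO and summing P(type B): 1/4·0 + 1/2·1/2 + 1/4·1 = 1/2.
Similarly for Rh via the father's Rh distribution: P(Rh+) = 1/4.
Independent loci: 1/2 × 1/4 = 1/8.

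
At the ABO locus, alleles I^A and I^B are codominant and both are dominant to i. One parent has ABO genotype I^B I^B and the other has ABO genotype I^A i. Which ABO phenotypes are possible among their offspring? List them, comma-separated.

B, AB

Gametes from I^B I^B × I^A i give offspring ABO genotypes I^A I^B, I^B i, i.e. phenotypes B, AB.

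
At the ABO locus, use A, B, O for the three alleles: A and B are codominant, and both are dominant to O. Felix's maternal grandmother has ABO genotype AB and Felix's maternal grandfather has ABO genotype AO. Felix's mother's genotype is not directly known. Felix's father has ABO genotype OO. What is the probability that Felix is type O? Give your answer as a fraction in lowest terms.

Felix's mother's ABO genotype from AB × AO: 1/4 AA, 1/4 AB, 1/4 AO, 1/4 BO.
Crossing each possibility with the father OO and summing P(type O): 1/4·0 + 1/4·0 + 1/4·1/2 + 1/4·1/2 = 1/4.

1/4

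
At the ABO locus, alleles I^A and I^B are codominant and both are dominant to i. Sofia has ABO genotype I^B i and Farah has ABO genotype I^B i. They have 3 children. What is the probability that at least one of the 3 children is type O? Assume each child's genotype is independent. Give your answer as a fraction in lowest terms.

37/64

ABO cross I^B i × I^B i → 1/4 O, 3/4 B.
So P(type O) = 1/4 per child.
P(none) = (3/4)^3 = 27/64; P(at least one) = 1 − 27/64 = 37/64.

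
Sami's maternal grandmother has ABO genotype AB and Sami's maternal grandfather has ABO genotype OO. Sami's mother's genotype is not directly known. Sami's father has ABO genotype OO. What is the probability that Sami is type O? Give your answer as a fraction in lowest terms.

Sami's mother's ABO genotype from AB × OO: 1/2 AO, 1/2 BO.
Crossing each possibility with the father OO and summing P(type O): 1/2·1/2 + 1/2·1/2 = 1/2.

1/2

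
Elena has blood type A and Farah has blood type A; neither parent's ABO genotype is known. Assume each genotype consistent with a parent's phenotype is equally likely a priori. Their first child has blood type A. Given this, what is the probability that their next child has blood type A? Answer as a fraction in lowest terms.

19/20

Possible genotypes: Elena ∈ {I^A I^A, I^A i}; Farah ∈ {I^A I^A, I^A i}.
Weight each parental genotype pair by prior × P(type-A child):
  I^A I^A × I^A I^A: posterior weight 4/15; P(next child type A) = 1.
  I^A I^A × I^A i: posterior weight 4/15; P(next child type A) = 1.
  I^A i × I^A I^A: posterior weight 4/15; P(next child type A) = 1.
  I^A i × I^A i: posterior weight 1/5; P(next child type A) = 3/4.
Weighted sum = 19/20.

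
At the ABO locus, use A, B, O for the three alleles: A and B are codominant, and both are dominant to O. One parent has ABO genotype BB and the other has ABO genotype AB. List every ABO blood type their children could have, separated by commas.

B, AB

Gametes from BB × AB give offspring ABO genotypes AB, BB, i.e. phenotypes B, AB.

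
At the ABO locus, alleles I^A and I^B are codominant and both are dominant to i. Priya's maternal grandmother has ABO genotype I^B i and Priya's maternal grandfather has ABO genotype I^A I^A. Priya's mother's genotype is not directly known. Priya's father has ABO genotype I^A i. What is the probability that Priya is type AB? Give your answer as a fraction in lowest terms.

Priya's mother's ABO genotype from I^B i × I^A I^A: 1/2 I^A I^B, 1/2 I^A i.
Crossing each possibility with the father I^A i and summing P(type AB): 1/2·1/4 + 1/2·0 = 1/8.

1/8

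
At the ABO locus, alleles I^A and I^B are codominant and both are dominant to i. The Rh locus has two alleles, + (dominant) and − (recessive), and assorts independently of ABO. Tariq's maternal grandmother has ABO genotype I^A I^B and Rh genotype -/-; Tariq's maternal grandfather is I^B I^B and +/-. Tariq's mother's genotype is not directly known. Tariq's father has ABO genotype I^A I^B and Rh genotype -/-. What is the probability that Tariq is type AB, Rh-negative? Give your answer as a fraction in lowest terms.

Tariq's mother's ABO genotype from I^A I^B × I^B I^B: 1/2 I^A I^B, 1/2 I^B I^B.
Crossing each possibility with the father I^A I^B and summing P(type AB): 1/2·1/2 + 1/2·1/2 = 1/2.
Similarly for Rh via the mother's Rh distribution: P(Rh-) = 3/4.
Independent loci: 1/2 × 3/4 = 3/8.

3/8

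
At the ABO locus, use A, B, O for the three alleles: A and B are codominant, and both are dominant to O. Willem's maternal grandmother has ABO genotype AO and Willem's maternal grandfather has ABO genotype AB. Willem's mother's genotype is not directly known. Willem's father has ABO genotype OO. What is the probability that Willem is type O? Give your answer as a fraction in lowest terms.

1/4

Willem's mother's ABO genotype from AO × AB: 1/4 AA, 1/4 AB, 1/4 AO, 1/4 BO.
Crossing each possibility with the father OO and summing P(type O): 1/4·0 + 1/4·0 + 1/4·1/2 + 1/4·1/2 = 1/4.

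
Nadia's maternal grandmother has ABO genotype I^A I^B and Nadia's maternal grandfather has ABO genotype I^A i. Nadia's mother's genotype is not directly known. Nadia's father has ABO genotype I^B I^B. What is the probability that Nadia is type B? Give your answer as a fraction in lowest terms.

1/2

Nadia's mother's ABO genotype from I^A I^B × I^A i: 1/4 I^A I^A, 1/4 I^A I^B, 1/4 I^A i, 1/4 I^B i.
Crossing each possibility with the father I^B I^B and summing P(type B): 1/4·0 + 1/4·1/2 + 1/4·1/2 + 1/4·1 = 1/2.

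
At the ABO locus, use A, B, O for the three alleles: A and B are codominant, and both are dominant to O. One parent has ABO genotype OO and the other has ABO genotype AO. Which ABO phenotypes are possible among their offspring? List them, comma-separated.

Gametes from OO × AO give offspring ABO genotypes AO, OO, i.e. phenotypes O, A.

O, A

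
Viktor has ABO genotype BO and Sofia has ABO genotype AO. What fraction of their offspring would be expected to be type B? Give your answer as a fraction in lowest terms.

1/4

ABO cross BO × AO → offspring phenotypes: 1/4 O, 1/4 A, 1/4 B, 1/4 AB.
So P(type B) = 1/4.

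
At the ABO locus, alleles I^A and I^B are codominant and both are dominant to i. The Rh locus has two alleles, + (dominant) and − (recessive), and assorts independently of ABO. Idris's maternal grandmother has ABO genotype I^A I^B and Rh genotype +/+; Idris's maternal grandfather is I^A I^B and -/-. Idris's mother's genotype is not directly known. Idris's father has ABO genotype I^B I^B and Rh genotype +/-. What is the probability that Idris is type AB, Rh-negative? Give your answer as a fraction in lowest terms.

1/8

Idris's mother's ABO genotype from I^A I^B × I^A I^B: 1/4 I^A I^A, 1/2 I^A I^B, 1/4 I^B I^B.
Crossing each possibility with the father I^B I^B and summing P(type AB): 1/4·1 + 1/2·1/2 + 1/4·0 = 1/2.
Similarly for Rh via the mother's Rh distribution: P(Rh-) = 1/4.
Independent loci: 1/2 × 1/4 = 1/8.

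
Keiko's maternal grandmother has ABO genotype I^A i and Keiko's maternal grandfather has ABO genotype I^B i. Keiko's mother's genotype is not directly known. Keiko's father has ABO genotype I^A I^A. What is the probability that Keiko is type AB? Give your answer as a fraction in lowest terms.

Keiko's mother's ABO genotype from I^A i × I^B i: 1/4 I^A I^B, 1/4 I^A i, 1/4 I^B i, 1/4 i i.
Crossing each possibility with the father I^A I^A and summing P(type AB): 1/4·1/2 + 1/4·0 + 1/4·1/2 + 1/4·0 = 1/4.

1/4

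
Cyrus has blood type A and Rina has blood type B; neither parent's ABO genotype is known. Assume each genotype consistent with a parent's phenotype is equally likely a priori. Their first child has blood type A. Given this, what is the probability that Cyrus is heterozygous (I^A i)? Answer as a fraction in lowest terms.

Possible genotypes: Cyrus ∈ {I^A I^A, I^A i}; Rina ∈ {I^B I^B, I^B i}.
Weight each parental genotype pair by prior × P(type-A child):
  I^A I^A × I^B i: posterior weight 2/3.
  I^A i × I^B i: posterior weight 1/3.
Sum the posterior weight over pairs where Cyrus is I^A i: 1/3.

1/3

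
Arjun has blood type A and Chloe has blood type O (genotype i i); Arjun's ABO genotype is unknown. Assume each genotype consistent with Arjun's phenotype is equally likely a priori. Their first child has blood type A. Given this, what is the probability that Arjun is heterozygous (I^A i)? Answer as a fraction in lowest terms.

Possible genotypes: Arjun ∈ {I^A I^A, I^A i}; Chloe ∈ {i i}.
Weight each parental genotype pair by prior × P(type-A child):
  I^A I^A × i i: posterior weight 2/3.
  I^A i × i i: posterior weight 1/3.
Sum the posterior weight over pairs where Arjun is I^A i: 1/3.

1/3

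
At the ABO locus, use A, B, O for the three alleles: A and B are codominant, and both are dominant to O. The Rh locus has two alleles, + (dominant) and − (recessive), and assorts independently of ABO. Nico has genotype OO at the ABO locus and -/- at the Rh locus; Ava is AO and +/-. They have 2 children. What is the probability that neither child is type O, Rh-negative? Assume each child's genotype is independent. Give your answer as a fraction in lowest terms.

9/16

ABO cross OO × AO → 1/2 O, 1/2 A.
Rh cross -/- × +/- → 1/2 Rh+, 1/2 Rh-; so P(type O, Rh-negative) = 1/2 × 1/2 = 1/4 per child.
P(not type O, Rh-negative) = 3/4 for one child; (3/4)^2 = 9/16.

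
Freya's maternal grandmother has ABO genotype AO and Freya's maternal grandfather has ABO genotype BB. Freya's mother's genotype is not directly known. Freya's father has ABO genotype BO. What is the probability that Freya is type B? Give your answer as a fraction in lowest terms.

Freya's mother's ABO genotype from AO × BB: 1/2 AB, 1/2 BO.
Crossing each possibility with the father BO and summing P(type B): 1/2·1/2 + 1/2·3/4 = 5/8.

5/8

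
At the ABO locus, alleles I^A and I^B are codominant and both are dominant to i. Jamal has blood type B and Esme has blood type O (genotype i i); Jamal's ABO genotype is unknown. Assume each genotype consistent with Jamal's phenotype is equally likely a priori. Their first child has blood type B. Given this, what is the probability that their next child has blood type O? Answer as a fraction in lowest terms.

1/6

Possible genotypes: Jamal ∈ {I^B I^B, I^B i}; Esme ∈ {i i}.
Weight each parental genotype pair by prior × P(type-B child):
  I^B I^B × i i: posterior weight 2/3; P(next child type O) = 0.
  I^B i × i i: posterior weight 1/3; P(next child type O) = 1/2.
Weighted sum = 1/6.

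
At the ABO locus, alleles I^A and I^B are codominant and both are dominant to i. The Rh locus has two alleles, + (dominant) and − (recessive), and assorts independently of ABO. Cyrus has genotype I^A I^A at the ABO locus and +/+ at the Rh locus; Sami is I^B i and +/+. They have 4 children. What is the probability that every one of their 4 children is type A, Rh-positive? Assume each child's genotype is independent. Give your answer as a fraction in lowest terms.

1/16

ABO cross I^A I^A × I^B i → 1/2 A, 1/2 AB.
Rh cross +/+ × +/+ → 1 Rh+; so P(type A, Rh-positive) = 1/2 × 1 = 1/2 per child.
All 4 independent: (1/2)^4 = 1/16.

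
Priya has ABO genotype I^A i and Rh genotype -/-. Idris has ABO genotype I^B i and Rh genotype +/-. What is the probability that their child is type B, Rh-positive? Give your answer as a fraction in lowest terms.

1/8

ABO cross I^A i × I^B i → offspring phenotypes: 1/4 O, 1/4 A, 1/4 B, 1/4 AB.
Rh cross -/- × +/- → 1/2 Rh+, 1/2 Rh-.
Independent loci: P(type B, Rh-positive) = 1/4 × 1/2 = 1/8.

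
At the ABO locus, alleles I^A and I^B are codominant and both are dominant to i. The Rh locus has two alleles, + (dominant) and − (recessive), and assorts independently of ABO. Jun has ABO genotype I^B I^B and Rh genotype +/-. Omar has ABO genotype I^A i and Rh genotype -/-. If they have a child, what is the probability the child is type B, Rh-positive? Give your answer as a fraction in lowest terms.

ABO cross I^B I^B × I^A i → offspring phenotypes: 1/2 B, 1/2 AB.
Rh cross +/- × -/- → 1/2 Rh+, 1/2 Rh-.
Independent loci: P(type B, Rh-positive) = 1/2 × 1/2 = 1/4.

1/4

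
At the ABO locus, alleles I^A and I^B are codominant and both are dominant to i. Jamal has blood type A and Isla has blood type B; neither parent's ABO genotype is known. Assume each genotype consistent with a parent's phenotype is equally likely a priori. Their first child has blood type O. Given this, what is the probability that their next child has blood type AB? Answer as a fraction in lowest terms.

Possible genotypes: Jamal ∈ {I^A I^A, I^A i}; Isla ∈ {I^B I^B, I^B i}.
Weight each parental genotype pair by prior × P(type-O child):
  I^A i × I^B i: posterior weight 1; P(next child type AB) = 1/4.
Weighted sum = 1/4.

1/4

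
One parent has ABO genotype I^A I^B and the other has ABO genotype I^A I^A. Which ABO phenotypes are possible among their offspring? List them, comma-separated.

A, AB

Gametes from I^A I^B × I^A I^A give offspring ABO genotypes I^A I^A, I^A I^B, i.e. phenotypes A, AB.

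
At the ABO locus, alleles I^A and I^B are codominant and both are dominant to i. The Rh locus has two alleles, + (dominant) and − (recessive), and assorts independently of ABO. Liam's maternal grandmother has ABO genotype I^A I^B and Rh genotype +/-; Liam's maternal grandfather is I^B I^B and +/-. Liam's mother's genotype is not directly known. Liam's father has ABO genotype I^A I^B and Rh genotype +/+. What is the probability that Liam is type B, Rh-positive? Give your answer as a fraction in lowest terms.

3/8

Liam's mother's ABO genotype from I^A I^B × I^B I^B: 1/2 I^A I^B, 1/2 I^B I^B.
Crossing each possibility with the father I^A I^B and summing P(type B): 1/2·1/4 + 1/2·1/2 = 3/8.
Similarly for Rh via the mother's Rh distribution: P(Rh+) = 1.
Independent loci: 3/8 × 1 = 3/8.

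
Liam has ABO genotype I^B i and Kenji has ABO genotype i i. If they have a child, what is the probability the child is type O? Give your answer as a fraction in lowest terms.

1/2

ABO cross I^B i × i i → offspring phenotypes: 1/2 O, 1/2 B.
So P(type O) = 1/2.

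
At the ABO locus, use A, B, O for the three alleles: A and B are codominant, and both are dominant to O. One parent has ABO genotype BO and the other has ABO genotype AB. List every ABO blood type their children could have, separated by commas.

Gametes from BO × AB give offspring ABO genotypes AB, AO, BB, BO, i.e. phenotypes A, B, AB.

A, B, AB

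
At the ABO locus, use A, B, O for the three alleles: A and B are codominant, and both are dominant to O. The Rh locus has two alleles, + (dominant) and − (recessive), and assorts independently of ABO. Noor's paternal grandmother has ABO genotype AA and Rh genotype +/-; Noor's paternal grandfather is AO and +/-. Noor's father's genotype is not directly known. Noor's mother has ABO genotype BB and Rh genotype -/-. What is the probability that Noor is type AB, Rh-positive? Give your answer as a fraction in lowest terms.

3/8

Noor's father's ABO genotype from AA × AO: 1/2 AA, 1/2 AO.
Crossing each possibility with the mother BB and summing P(type AB): 1/2·1 + 1/2·1/2 = 3/4.
Similarly for Rh via the father's Rh distribution: P(Rh+) = 1/2.
Independent loci: 3/4 × 1/2 = 3/8.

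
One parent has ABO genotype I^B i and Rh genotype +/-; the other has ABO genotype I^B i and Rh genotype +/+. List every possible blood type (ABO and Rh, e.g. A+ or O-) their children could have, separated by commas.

O+, B+

Gametes from I^B i × I^B i give offspring ABO genotypes I^B I^B, I^B i, i i, i.e. phenotypes O, B.
Rh cross +/- × +/+ → phenotypes Rh+.
Combining independently: O+, B+.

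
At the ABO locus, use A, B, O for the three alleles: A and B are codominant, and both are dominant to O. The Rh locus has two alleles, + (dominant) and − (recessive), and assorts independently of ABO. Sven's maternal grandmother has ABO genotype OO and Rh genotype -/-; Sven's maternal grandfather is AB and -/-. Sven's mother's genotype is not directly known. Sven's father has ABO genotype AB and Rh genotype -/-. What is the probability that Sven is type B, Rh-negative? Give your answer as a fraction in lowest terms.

Sven's mother's ABO genotype from OO × AB: 1/2 AO, 1/2 BO.
Crossing each possibility with the father AB and summing P(type B): 1/2·1/4 + 1/2·1/2 = 3/8.
Similarly for Rh via the mother's Rh distribution: P(Rh-) = 1.
Independent loci: 3/8 × 1 = 3/8.

3/8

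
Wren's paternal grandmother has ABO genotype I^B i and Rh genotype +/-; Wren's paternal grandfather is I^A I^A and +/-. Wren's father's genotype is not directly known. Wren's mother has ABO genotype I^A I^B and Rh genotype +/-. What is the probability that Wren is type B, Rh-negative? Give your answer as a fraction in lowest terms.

Wren's father's ABO genotype from I^B i × I^A I^A: 1/2 I^A I^B, 1/2 I^A i.
Crossing each possibility with the mother I^A I^B and summing P(type B): 1/2·1/4 + 1/2·1/4 = 1/4.
Similarly for Rh via the father's Rh distribution: P(Rh-) = 1/4.
Independent loci: 1/4 × 1/4 = 1/16.

1/16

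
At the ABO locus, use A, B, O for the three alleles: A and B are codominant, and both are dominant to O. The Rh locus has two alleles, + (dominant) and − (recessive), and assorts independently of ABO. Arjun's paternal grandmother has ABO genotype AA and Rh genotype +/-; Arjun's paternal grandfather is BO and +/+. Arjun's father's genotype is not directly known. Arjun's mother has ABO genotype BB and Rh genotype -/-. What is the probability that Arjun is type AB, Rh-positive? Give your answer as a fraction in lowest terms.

Arjun's father's ABO genotype from AA × BO: 1/2 AB, 1/2 AO.
Crossing each possibility with the mother BB and summing P(type AB): 1/2·1/2 + 1/2·1/2 = 1/2.
Similarly for Rh via the father's Rh distribution: P(Rh+) = 3/4.
Independent loci: 1/2 × 3/4 = 3/8.

3/8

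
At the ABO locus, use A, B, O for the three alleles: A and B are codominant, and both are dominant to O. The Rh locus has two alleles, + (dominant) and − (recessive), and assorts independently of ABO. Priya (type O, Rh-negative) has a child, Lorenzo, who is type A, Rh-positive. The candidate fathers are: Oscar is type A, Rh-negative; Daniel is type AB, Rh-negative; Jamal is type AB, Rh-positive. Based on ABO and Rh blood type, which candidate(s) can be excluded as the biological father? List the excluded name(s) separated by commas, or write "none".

Oscar, Daniel

A candidate is excluded only if no genotype consistent with his phenotype could produce a type A, Rh-positive child with a type O, Rh-negative mother.
Oscar (type A, Rh-): no genotype consistent with that phenotype can produce a type-A Rh+ child with a type-O mother.
Daniel (type AB, Rh-): no genotype consistent with that phenotype can produce a type-A Rh+ child with a type-O mother.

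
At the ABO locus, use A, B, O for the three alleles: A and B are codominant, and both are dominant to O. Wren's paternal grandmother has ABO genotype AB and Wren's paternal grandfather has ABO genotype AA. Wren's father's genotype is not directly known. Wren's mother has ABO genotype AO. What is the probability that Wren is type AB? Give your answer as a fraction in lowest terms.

Wren's father's ABO genotype from AB × AA: 1/2 AA, 1/2 AB.
Crossing each possibility with the mother AO and summing P(type AB): 1/2·0 + 1/2·1/4 = 1/8.

1/8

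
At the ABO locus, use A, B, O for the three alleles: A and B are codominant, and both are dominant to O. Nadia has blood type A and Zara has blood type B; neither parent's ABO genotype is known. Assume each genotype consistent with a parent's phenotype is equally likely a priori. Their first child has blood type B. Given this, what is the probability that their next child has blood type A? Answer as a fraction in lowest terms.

1/12

Possible genotypes: Nadia ∈ {AA, AO}; Zara ∈ {BB, BO}.
Weight each parental genotype pair by prior × P(type-B child):
  AO × BB: posterior weight 2/3; P(next child type A) = 0.
  AO × BO: posterior weight 1/3; P(next child type A) = 1/4.
Weighted sum = 1/12.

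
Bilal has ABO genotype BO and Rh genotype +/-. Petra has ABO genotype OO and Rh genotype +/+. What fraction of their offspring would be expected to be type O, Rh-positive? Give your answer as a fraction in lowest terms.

1/2

ABO cross BO × OO → offspring phenotypes: 1/2 O, 1/2 B.
Rh cross +/- × +/+ → 1 Rh+.
Independent loci: P(type O, Rh-positive) = 1/2 × 1 = 1/2.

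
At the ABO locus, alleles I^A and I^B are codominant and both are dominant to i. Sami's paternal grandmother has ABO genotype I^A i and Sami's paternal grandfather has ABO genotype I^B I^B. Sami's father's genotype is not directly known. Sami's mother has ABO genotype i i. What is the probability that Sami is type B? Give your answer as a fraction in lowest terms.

Sami's father's ABO genotype from I^A i × I^B I^B: 1/2 I^A I^B, 1/2 I^B i.
Crossing each possibility with the mother i i and summing P(type B): 1/2·1/2 + 1/2·1/2 = 1/2.

1/2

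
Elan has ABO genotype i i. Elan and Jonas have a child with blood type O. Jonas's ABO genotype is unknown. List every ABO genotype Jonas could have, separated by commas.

For each candidate genotype of Jonas, check whether crossing it with i i can produce every observed child phenotype.
  I^A I^A → possible child types {A} ✗
  I^A I^B → possible child types {A, B} ✗
  I^A i → possible child types {O, A} ✓
  I^B I^B → possible child types {B} ✗
  I^B i → possible child types {O, B} ✓
  i i → possible child types {O} ✓

I^A i, I^B i, i i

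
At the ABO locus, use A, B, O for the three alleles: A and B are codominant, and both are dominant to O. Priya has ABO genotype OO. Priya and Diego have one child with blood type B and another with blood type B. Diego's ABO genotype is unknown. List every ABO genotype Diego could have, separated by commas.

For each candidate genotype of Diego, check whether crossing it with OO can produce every observed child phenotype.
  AA → possible child types {A} ✗
  AB → possible child types {A, B} ✓
  AO → possible child types {O, A} ✗
  BB → possible child types {B} ✓
  BO → possible child types {O, B} ✓
  OO → possible child types {O} ✗

AB, BB, BO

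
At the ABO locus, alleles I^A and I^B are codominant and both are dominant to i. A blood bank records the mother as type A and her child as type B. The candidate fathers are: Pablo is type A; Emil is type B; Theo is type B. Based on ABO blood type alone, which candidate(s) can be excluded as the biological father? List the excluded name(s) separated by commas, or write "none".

A candidate is excluded only if no genotype consistent with his phenotype could produce a type B child with a type A mother.
Pablo (type A): no genotype consistent with that phenotype can produce a type-B child with a type-A mother.

Pablo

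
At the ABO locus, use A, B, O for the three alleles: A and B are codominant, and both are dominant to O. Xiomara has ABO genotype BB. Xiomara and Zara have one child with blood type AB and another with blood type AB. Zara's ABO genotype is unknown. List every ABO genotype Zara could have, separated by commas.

For each candidate genotype of Zara, check whether crossing it with BB can produce every observed child phenotype.
  AA → possible child types {AB} ✓
  AB → possible child types {B, AB} ✓
  AO → possible child types {B, AB} ✓
  BB → possible child types {B} ✗
  BO → possible child types {B} ✗
  OO → possible child types {B} ✗

AA, AB, AO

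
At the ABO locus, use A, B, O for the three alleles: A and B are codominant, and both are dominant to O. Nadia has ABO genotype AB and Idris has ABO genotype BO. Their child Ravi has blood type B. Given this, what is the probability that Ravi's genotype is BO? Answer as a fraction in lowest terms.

1/2

Cross AB × BO → 1/4 AB, 1/4 AO, 1/4 BB, 1/4 BO.
Type-B genotypes among offspring: BB (1/4), BO (1/4); total 1/2.
P(BO | type B) = (1/4) / (1/2) = 1/2.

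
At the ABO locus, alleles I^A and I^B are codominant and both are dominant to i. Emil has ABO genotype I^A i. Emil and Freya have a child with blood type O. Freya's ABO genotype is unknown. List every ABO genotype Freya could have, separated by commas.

I^A i, I^B i, i i

For each candidate genotype of Freya, check whether crossing it with I^A i can produce every observed child phenotype.
  I^A I^A → possible child types {A} ✗
  I^A I^B → possible child types {A, B, AB} ✗
  I^A i → possible child types {O, A} ✓
  I^B I^B → possible child types {B, AB} ✗
  I^B i → possible child types {O, A, B, AB} ✓
  i i → possible child types {O, A} ✓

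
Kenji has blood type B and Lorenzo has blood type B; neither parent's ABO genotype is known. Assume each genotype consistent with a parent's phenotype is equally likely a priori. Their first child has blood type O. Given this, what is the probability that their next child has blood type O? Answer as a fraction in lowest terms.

Possible genotypes: Kenji ∈ {BB, BO}; Lorenzo ∈ {BB, BO}.
Weight each parental genotype pair by prior × P(type-O child):
  BO × BO: posterior weight 1; P(next child type O) = 1/4.
Weighted sum = 1/4.

1/4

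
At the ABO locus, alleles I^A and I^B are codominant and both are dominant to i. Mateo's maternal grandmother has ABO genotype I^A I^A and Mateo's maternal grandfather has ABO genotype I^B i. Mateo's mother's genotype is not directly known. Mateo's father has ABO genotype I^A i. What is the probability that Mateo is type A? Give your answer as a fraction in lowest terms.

Mateo's mother's ABO genotype from I^A I^A × I^B i: 1/2 I^A I^B, 1/2 I^A i.
Crossing each possibility with the father I^A i and summing P(type A): 1/2·1/2 + 1/2·3/4 = 5/8.

5/8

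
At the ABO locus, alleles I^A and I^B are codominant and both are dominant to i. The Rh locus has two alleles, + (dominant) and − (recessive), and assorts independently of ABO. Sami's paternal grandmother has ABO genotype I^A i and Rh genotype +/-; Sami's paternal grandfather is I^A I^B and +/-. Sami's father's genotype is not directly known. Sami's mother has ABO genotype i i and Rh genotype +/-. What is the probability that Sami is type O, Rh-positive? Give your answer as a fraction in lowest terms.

3/16

Sami's father's ABO genotype from I^A i × I^A I^B: 1/4 I^A I^A, 1/4 I^A I^B, 1/4 I^A i, 1/4 I^B i.
Crossing each possibility with the mother i i and summing P(type O): 1/4·0 + 1/4·0 + 1/4·1/2 + 1/4·1/2 = 1/4.
Similarly for Rh via the father's Rh distribution: P(Rh+) = 3/4.
Independent loci: 1/4 × 3/4 = 3/16.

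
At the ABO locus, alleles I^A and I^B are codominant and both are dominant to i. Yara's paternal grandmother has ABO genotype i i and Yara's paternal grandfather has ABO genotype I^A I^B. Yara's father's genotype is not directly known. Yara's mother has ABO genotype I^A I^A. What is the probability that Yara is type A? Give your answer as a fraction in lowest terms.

3/4

Yara's father's ABO genotype from i i × I^A I^B: 1/2 I^A i, 1/2 I^B i.
Crossing each possibility with the mother I^A I^A and summing P(type A): 1/2·1 + 1/2·1/2 = 3/4.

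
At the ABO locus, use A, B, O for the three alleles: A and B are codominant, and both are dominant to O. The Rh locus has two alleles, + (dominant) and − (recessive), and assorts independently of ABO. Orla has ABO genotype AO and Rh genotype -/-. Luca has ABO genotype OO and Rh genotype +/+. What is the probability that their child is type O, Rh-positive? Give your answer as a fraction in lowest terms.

ABO cross AO × OO → offspring phenotypes: 1/2 O, 1/2 A.
Rh cross -/- × +/+ → 1 Rh+.
Independent loci: P(type O, Rh-positive) = 1/2 × 1 = 1/2.

1/2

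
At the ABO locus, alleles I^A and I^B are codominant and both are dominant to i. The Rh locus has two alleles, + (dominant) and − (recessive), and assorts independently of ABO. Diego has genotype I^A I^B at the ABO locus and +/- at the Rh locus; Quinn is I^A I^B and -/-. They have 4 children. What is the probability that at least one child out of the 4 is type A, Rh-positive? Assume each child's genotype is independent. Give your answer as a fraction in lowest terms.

ABO cross I^A I^B × I^A I^B → 1/4 A, 1/4 B, 1/2 AB.
Rh cross +/- × -/- → 1/2 Rh+, 1/2 Rh-; so P(type A, Rh-positive) = 1/4 × 1/2 = 1/8 per child.
P(none) = (7/8)^4 = 2401/4096; P(at least one) = 1 − 2401/4096 = 1695/4096.

1695/4096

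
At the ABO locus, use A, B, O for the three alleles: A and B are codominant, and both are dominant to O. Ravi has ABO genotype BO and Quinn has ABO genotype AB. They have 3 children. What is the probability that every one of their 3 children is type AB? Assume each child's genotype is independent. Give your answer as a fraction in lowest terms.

1/64

ABO cross BO × AB → 1/4 A, 1/2 B, 1/4 AB.
So P(type AB) = 1/4 per child.
All 3 independent: (1/4)^3 = 1/64.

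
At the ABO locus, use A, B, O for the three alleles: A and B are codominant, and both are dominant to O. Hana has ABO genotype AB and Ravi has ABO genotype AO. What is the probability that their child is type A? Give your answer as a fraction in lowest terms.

1/2

ABO cross AB × AO → offspring phenotypes: 1/2 A, 1/4 B, 1/4 AB.
So P(type A) = 1/2.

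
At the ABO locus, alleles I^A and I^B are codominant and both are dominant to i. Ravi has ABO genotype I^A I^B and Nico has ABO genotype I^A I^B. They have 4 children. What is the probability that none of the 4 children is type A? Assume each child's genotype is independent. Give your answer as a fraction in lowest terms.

81/256

ABO cross I^A I^B × I^A I^B → 1/4 A, 1/4 B, 1/2 AB.
So P(type A) = 1/4 per child.
P(not type A) = 3/4 for one child; (3/4)^4 = 81/256.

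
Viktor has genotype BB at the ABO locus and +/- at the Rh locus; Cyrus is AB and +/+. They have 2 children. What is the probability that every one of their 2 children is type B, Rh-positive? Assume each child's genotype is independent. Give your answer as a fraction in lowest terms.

ABO cross BB × AB → 1/2 B, 1/2 AB.
Rh cross +/- × +/+ → 1 Rh+; so P(type B, Rh-positive) = 1/2 × 1 = 1/2 per child.
All 2 independent: (1/2)^2 = 1/4.

1/4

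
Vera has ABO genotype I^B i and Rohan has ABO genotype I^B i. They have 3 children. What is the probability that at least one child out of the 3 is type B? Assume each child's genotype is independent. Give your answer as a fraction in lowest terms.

ABO cross I^B i × I^B i → 1/4 O, 3/4 B.
So P(type B) = 3/4 per child.
P(none) = (1/4)^3 = 1/64; P(at least one) = 1 − 1/64 = 63/64.

63/64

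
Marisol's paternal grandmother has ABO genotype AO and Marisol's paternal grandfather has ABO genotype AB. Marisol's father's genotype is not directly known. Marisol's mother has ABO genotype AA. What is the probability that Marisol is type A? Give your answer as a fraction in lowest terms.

3/4

Marisol's father's ABO genotype from AO × AB: 1/4 AA, 1/4 AB, 1/4 AO, 1/4 BO.
Crossing each possibility with the mother AA and summing P(type A): 1/4·1 + 1/4·1/2 + 1/4·1 + 1/4·1/2 = 3/4.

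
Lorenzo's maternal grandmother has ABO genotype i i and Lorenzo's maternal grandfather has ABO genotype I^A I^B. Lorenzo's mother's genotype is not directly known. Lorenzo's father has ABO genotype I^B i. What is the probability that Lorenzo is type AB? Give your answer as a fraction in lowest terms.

Lorenzo's mother's ABO genotype from i i × I^A I^B: 1/2 I^A i, 1/2 I^B i.
Crossing each possibility with the father I^B i and summing P(type AB): 1/2·1/4 + 1/2·0 = 1/8.

1/8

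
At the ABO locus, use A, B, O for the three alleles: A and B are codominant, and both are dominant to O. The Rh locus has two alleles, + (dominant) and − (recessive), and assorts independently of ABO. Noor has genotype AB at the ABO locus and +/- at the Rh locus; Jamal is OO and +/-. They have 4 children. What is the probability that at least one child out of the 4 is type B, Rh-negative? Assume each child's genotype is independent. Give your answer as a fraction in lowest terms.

1695/4096

ABO cross AB × OO → 1/2 A, 1/2 B.
Rh cross +/- × +/- → 3/4 Rh+, 1/4 Rh-; so P(type B, Rh-negative) = 1/2 × 1/4 = 1/8 per child.
P(none) = (7/8)^4 = 2401/4096; P(at least one) = 1 − 2401/4096 = 1695/4096.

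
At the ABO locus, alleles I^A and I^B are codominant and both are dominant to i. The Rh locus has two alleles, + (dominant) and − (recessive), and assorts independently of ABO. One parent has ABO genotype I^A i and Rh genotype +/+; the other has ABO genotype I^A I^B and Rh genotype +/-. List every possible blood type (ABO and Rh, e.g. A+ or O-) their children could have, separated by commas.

Gametes from I^A i × I^A I^B give offspring ABO genotypes I^A I^A, I^A I^B, I^A i, I^B i, i.e. phenotypes A, B, AB.
Rh cross +/+ × +/- → phenotypes Rh+.
Combining independently: A+, B+, AB+.

A+, B+, AB+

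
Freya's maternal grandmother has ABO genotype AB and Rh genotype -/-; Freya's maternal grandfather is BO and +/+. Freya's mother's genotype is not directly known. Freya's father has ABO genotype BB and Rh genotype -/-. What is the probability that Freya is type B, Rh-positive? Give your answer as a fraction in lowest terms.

3/8

Freya's mother's ABO genotype from AB × BO: 1/4 AB, 1/4 AO, 1/4 BB, 1/4 BO.
Crossing each possibility with the father BB and summing P(type B): 1/4·1/2 + 1/4·1/2 + 1/4·1 + 1/4·1 = 3/4.
Similarly for Rh via the mother's Rh distribution: P(Rh+) = 1/2.
Independent loci: 3/4 × 1/2 = 3/8.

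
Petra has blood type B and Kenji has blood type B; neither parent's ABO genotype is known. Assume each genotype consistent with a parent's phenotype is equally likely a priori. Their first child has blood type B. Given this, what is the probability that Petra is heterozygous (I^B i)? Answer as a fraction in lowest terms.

Possible genotypes: Petra ∈ {I^B I^B, I^B i}; Kenji ∈ {I^B I^B, I^B i}.
Weight each parental genotype pair by prior × P(type-B child):
  I^B I^B × I^B I^B: posterior weight 4/15.
  I^B I^B × I^B i: posterior weight 4/15.
  I^B i × I^B I^B: posterior weight 4/15.
  I^B i × I^B i: posterior weight 1/5.
Sum the posterior weight over pairs where Petra is I^B i: 7/15.

7/15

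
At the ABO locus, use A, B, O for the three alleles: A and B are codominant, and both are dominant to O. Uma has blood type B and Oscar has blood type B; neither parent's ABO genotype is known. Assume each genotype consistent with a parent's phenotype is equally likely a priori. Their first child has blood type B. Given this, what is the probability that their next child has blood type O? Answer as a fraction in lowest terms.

1/20

Possible genotypes: Uma ∈ {BB, BO}; Oscar ∈ {BB, BO}.
Weight each parental genotype pair by prior × P(type-B child):
  BB × BB: posterior weight 4/15; P(next child type O) = 0.
  BB × BO: posterior weight 4/15; P(next child type O) = 0.
  BO × BB: posterior weight 4/15; P(next child type O) = 0.
  BO × BO: posterior weight 1/5; P(next child type O) = 1/4.
Weighted sum = 1/20.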